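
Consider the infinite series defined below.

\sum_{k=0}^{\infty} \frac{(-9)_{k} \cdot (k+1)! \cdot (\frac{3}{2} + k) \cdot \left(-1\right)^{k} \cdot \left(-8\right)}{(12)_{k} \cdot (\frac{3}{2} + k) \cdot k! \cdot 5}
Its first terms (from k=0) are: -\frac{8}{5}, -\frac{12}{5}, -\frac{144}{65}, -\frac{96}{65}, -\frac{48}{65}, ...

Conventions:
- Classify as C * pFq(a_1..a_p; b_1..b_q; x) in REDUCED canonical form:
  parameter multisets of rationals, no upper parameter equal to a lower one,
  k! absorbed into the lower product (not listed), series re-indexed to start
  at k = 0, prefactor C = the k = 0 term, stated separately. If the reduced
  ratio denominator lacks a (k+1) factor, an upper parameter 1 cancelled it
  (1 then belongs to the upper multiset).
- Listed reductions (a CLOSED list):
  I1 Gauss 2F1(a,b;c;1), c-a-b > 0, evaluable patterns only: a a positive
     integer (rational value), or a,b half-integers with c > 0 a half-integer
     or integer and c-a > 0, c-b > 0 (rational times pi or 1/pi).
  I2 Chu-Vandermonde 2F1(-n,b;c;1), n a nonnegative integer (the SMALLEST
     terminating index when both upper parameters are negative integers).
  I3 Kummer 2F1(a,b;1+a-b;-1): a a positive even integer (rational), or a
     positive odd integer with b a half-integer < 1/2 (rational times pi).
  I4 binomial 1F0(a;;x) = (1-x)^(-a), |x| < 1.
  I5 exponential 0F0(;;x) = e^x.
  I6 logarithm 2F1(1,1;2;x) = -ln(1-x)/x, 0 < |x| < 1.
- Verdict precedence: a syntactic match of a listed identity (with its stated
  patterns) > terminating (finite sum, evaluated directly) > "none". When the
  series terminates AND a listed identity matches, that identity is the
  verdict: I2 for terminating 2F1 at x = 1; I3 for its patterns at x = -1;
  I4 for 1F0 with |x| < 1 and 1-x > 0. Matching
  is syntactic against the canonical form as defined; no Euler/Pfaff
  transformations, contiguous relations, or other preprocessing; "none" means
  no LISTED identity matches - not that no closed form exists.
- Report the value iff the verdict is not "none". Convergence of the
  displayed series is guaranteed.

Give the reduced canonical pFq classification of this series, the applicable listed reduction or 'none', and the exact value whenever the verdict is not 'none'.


First insight: t_0 = -\frac{8}{5} here, and the constant factors (C = -8/5) combine into one prefactor.
Adjacent-term ratio: r(k) = -1 * (k-9) (k+2) / [(k+12) (k+1)] ; factor over Q: parameters, x = -1, and C = -\frac{8}{5}.

This is -\frac{8}{5} * 2F1(-9, 2; 12; -1) in reduced canonical form. Verdict at x = -1: Kummer (I3) matches (x = -1; c = 12 equals 1+a-b for upper {-9, 2}: listed pattern). Hence: -\frac{44}{5}.


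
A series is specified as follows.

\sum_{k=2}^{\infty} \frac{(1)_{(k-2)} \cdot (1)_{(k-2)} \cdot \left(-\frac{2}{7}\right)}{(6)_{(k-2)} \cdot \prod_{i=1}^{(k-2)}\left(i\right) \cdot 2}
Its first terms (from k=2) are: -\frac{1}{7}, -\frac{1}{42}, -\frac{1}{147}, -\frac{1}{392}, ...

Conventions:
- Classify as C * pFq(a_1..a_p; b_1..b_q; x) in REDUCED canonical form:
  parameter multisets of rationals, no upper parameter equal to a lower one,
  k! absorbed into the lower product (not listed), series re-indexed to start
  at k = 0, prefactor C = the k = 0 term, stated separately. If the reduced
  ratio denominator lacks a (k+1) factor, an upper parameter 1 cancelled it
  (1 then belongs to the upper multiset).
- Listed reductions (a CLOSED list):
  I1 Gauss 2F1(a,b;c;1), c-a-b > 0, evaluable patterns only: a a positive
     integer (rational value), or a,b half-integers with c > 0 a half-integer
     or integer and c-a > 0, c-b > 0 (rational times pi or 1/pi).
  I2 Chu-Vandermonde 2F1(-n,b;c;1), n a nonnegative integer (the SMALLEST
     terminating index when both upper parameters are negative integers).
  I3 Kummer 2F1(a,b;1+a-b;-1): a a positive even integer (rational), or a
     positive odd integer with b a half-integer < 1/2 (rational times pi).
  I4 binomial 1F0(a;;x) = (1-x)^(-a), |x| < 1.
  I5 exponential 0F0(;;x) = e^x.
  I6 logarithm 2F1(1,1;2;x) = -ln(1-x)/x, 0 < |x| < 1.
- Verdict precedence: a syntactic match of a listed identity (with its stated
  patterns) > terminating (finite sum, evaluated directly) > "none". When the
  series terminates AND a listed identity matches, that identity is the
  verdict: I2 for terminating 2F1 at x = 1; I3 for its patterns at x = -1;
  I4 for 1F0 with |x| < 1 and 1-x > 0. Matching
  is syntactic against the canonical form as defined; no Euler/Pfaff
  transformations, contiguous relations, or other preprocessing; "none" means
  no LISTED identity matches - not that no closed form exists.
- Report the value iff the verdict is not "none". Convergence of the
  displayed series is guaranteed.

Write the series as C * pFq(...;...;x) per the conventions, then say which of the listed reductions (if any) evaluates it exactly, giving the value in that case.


This is -\frac{1}{7} * 2F1(1, 1; 6; 1) in reduced canonical form. Verdict at x = 1: the Gauss summation I1 matches (x = 1: the Gamma ratio telescopes since c-a-b = 4 > 0 and a = 1 in Z>0). Value: -\frac{5}{28}.

Key observation: t_0 = -\frac{1}{7} here, and the product of the first k integers (C = -1/7, x = 1) is k!.
Ratio: r(k) = 1 * (k+1) (k+1) / [(k+6) (k+1)] - poly over poly, x = 1 from leading terms; C = -\frac{1}{7} at k = 0.


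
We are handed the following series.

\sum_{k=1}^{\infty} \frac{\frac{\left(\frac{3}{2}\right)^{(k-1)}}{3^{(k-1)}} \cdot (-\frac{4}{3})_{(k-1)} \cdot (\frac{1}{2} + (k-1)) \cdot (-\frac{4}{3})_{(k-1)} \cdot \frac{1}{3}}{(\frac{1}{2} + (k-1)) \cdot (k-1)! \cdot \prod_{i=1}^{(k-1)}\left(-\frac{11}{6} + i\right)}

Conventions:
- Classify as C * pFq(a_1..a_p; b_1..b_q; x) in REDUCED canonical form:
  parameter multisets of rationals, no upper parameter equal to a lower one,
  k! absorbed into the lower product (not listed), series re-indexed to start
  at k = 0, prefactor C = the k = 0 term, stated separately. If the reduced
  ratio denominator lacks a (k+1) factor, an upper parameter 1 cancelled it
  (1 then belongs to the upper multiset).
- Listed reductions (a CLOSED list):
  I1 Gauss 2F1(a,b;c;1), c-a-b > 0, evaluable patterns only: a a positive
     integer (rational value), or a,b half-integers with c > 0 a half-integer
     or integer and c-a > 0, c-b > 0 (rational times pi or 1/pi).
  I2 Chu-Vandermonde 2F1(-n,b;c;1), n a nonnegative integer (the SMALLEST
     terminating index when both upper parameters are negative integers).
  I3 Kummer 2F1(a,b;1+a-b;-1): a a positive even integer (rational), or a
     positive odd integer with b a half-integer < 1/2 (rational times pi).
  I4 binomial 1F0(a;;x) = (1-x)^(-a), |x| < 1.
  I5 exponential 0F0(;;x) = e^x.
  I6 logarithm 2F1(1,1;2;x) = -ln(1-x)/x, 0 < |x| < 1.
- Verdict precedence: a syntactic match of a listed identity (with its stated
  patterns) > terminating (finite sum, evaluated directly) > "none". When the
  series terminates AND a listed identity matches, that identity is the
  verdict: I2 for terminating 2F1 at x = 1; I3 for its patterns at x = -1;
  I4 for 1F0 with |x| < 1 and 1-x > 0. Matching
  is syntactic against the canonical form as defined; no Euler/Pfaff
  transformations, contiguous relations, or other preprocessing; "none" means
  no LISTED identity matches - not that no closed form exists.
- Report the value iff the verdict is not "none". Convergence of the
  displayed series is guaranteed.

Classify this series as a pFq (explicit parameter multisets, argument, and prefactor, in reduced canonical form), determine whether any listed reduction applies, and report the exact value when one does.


With C = \frac{1}{3}: the canonical form is 2F1(-\frac{4}{3}, -\frac{4}{3}; -\frac{5}{6}; \frac{1}{2}). Verdict: none - this 2F1 at x = \frac{1}{2} matches no listed pattern, and upper {-\frac{4}{3}, -\frac{4}{3}} holds no stopper.

Key observation: t_0 being \frac{1}{3}, the two k-th powers (C = 1/3) combine into one argument.
Consecutive-term ratio: r(k) = \frac{1}{2} * (k-\frac{4}{3}) (k-\frac{4}{3}) / [(k-\frac{5}{6}) (k+1)] - rational in k, leading ratio \frac{1}{2}; with t_0 = \frac{1}{3}, classification follows.


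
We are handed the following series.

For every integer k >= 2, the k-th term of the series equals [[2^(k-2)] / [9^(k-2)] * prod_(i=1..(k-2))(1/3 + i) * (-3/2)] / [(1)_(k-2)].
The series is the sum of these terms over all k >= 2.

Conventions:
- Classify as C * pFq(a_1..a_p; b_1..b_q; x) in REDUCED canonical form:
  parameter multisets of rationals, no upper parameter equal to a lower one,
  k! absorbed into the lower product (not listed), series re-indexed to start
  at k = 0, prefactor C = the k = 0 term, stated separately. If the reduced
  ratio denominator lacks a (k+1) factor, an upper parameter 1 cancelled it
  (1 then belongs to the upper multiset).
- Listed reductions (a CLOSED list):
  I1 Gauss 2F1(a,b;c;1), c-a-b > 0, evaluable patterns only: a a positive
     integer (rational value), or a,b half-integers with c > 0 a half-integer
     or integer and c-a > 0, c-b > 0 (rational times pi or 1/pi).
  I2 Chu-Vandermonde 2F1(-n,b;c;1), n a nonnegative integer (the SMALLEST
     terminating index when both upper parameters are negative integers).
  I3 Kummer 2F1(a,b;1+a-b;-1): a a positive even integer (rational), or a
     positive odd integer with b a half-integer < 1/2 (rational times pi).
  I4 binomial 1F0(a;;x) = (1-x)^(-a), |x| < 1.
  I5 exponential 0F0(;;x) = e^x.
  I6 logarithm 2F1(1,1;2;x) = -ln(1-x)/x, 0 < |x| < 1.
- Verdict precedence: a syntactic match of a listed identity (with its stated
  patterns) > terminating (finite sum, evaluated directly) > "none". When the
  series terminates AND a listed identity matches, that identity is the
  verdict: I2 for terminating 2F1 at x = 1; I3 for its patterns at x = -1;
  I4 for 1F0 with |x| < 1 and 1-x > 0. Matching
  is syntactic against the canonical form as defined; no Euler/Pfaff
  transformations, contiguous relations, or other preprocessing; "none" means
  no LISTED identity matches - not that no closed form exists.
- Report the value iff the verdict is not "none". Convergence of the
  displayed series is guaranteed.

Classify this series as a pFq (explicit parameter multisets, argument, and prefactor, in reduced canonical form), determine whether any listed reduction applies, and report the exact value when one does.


Prefactor -3/2, argument 2/9: 1F0 with upper {4/3} over lower {-}. Verdict: this is the binomial series (I4) (the 1F0 binomial series: exponent -4/3, x = 2/9). Sum: (-3/2) * (7/9)^(-4/3).

Key step: from the first term -3/2: the running product (C = -3/2) telescopes to a rising factorial.
Term ratio: r(k) = (2/9) * (k+4/3) / [(k+1)] ; factor over Q: parameters, x = (2/9), and C = -3/2.


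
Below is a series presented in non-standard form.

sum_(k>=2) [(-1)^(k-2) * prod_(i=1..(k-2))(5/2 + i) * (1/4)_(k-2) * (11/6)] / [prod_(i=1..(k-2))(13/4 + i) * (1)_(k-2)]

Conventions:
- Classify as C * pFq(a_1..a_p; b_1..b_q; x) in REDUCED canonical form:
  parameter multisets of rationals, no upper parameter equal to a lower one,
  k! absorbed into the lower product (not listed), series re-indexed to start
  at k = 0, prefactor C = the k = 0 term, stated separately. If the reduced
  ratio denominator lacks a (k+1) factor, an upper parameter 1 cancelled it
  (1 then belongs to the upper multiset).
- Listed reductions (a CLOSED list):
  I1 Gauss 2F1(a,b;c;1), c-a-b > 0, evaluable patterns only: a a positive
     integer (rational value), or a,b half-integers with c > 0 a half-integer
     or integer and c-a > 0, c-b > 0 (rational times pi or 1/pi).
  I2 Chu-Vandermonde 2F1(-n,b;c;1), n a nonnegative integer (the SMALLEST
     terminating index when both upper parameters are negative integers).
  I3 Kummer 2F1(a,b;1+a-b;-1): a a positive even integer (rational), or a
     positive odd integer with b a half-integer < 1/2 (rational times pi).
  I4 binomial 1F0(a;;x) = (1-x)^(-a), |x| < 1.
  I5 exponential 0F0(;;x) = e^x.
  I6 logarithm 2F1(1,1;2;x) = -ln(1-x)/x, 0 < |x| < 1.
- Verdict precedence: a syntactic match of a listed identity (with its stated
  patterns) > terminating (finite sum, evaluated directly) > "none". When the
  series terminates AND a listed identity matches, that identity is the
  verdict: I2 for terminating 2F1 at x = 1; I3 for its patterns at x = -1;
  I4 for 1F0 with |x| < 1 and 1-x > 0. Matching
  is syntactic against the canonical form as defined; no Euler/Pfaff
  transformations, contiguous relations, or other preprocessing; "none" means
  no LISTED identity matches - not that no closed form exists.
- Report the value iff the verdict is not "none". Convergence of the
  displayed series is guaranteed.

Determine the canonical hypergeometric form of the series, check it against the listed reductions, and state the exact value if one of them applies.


With C = 11/6: the canonical form is 2F1(1/4, 7/2; 17/4; -1). Verdict: none. No listed pattern accepts 2F1(1/4, 7/2; 17/4; -1).

Key step: with t_0 = 11/6, the running product (C = 11/6) telescopes to a rising factorial.
Adjacent-term ratio: r(k) = (-1) * (k+1/4) (k+7/2) / [(k+17/4) (k+1)] - poly over poly, x = (-1) from leading terms; C = 11/6 at k = 0.


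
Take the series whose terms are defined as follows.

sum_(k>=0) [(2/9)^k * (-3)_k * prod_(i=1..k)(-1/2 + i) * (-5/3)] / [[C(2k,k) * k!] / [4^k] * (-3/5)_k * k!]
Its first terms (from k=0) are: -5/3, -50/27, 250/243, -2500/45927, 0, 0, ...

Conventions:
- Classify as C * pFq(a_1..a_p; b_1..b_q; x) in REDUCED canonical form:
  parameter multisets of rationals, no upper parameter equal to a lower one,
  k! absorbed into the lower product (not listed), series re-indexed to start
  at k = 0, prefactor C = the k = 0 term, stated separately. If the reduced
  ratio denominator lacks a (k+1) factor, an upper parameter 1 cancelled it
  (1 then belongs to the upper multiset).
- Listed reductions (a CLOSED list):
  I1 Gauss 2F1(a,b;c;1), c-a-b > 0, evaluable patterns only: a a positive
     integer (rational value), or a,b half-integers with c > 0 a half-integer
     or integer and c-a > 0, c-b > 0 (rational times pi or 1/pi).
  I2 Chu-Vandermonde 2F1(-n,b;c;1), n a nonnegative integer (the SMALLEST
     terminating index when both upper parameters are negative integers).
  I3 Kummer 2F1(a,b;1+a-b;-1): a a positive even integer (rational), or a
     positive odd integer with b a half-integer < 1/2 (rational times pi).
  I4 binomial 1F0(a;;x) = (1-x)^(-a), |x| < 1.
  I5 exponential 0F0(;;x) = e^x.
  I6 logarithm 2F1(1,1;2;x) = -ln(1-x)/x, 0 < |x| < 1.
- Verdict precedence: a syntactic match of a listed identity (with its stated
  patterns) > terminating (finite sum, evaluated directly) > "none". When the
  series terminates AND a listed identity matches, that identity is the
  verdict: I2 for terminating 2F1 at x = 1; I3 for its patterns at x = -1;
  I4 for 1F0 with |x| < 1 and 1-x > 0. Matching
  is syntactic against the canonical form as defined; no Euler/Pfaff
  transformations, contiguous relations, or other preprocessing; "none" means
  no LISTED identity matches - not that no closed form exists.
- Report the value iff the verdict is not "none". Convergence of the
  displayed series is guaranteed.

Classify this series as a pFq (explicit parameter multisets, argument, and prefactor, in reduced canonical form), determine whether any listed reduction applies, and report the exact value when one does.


Classification (C = -5/3): 1F1 with upper {-3}, lower {-3/5}, argument x = 2/9. Verdict: terminating (-3 upstairs). 4 nonzero terms in all; added directly. Hence: -116845/45927.

Structural cue: with t_0 = -5/3, the lower central binomial (C = -5/3, x = 2/9) hides (1/2)_k.
Term ratio: r(k) = (2/9) * (k-3) / [(k-3/5) (k+1)] - rational in k, leading ratio (2/9); with t_0 = -5/3, classification follows.


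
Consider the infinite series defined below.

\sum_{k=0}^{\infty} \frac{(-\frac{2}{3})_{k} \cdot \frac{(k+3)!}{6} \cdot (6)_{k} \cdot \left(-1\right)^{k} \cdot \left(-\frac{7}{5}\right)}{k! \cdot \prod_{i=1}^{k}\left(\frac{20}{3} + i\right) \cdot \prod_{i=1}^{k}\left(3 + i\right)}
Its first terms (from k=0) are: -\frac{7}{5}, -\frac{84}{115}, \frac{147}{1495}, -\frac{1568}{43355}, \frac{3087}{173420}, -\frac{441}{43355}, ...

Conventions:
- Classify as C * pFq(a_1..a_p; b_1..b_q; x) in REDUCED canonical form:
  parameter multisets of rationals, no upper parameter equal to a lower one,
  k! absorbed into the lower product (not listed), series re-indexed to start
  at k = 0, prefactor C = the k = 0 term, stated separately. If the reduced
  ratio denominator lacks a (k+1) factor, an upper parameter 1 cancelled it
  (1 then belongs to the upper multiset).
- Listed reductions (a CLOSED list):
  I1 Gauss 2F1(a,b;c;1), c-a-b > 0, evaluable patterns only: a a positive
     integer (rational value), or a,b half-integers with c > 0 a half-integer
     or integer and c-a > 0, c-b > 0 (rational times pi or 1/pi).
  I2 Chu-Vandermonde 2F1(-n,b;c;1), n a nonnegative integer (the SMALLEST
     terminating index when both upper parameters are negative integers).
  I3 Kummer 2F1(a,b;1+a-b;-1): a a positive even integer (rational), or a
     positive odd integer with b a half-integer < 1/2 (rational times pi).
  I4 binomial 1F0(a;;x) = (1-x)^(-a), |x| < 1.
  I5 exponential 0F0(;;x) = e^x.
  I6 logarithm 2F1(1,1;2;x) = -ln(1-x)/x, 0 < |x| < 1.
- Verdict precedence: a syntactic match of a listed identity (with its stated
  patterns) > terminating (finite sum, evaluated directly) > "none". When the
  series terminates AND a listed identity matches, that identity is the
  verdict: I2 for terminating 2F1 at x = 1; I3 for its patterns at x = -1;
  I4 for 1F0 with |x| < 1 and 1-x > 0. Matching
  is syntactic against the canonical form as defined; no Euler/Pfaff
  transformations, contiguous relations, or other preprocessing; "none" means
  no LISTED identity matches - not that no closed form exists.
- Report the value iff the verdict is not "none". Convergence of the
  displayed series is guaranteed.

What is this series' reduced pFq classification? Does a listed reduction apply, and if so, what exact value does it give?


The tell: with t_0 = -\frac{7}{5}, the factorial ratio (C = -7/5, x = -1) (k+a-1)!/(a-1)! is a rising factorial (a)_k.
Step ratio: r(k) = -1 * (k-\frac{2}{3}) (k+6) / [(k+\frac{23}{3}) (k+1)] - poly over poly, x = -1 from leading terms; C = -\frac{7}{5} at k = 0.

x = -1 here; the reduced form reads 2F1, upper {-\frac{2}{3}, 6}, lower {\frac{23}{3}}, C = -\frac{7}{5}. Verdict at x = -1: Kummer's theorem (I3) matches (x = -1; c = \frac{23}{3} equals 1+a-b for upper {-\frac{2}{3}, 6}: listed pattern). Value: -\frac{833}{405}.


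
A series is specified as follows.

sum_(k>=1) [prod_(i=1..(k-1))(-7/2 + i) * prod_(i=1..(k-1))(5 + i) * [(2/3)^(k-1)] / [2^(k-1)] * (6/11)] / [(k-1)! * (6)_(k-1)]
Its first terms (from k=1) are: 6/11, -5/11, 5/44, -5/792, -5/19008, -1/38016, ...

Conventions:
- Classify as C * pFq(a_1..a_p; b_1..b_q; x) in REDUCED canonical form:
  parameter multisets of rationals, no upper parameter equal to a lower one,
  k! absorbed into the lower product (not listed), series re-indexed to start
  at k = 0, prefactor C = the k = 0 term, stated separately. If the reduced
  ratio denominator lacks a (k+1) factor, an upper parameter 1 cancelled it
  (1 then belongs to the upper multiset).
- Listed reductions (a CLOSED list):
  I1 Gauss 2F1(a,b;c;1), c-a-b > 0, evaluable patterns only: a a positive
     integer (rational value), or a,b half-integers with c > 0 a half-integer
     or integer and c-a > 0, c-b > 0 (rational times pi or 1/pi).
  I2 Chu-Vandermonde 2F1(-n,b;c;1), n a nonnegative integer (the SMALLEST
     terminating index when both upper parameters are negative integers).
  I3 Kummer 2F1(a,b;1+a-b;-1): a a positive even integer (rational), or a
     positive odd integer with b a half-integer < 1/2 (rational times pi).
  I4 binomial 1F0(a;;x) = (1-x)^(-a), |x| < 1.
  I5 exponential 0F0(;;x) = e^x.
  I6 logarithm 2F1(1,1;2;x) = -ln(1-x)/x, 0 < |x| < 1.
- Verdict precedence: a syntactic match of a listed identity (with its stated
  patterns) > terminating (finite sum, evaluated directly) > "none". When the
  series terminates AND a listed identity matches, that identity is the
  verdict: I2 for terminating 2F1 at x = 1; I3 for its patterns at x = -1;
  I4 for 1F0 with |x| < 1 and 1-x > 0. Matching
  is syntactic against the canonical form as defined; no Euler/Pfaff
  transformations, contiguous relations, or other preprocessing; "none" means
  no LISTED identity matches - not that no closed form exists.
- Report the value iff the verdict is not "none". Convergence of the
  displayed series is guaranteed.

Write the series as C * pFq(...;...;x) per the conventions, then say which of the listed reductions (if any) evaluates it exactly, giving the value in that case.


x = 1/3 here; the reduced form reads 1F0, upper {-5/2}, lower {-}, C = 6/11. Verdict: this is binomial (I4) (the 1F0 binomial series: exponent 5/2, x = 1/3). Its exact value is (6/11) * (2/3)^(5/2).

Key observation: from the first term 6/11: the parameter 6 appears in both the upper and lower lists and cancels.
Ratio: r(k) = (1/3) * (k-5/2) / [(k+1)] - rational in k, leading ratio (1/3); with t_0 = 6/11, classification follows.


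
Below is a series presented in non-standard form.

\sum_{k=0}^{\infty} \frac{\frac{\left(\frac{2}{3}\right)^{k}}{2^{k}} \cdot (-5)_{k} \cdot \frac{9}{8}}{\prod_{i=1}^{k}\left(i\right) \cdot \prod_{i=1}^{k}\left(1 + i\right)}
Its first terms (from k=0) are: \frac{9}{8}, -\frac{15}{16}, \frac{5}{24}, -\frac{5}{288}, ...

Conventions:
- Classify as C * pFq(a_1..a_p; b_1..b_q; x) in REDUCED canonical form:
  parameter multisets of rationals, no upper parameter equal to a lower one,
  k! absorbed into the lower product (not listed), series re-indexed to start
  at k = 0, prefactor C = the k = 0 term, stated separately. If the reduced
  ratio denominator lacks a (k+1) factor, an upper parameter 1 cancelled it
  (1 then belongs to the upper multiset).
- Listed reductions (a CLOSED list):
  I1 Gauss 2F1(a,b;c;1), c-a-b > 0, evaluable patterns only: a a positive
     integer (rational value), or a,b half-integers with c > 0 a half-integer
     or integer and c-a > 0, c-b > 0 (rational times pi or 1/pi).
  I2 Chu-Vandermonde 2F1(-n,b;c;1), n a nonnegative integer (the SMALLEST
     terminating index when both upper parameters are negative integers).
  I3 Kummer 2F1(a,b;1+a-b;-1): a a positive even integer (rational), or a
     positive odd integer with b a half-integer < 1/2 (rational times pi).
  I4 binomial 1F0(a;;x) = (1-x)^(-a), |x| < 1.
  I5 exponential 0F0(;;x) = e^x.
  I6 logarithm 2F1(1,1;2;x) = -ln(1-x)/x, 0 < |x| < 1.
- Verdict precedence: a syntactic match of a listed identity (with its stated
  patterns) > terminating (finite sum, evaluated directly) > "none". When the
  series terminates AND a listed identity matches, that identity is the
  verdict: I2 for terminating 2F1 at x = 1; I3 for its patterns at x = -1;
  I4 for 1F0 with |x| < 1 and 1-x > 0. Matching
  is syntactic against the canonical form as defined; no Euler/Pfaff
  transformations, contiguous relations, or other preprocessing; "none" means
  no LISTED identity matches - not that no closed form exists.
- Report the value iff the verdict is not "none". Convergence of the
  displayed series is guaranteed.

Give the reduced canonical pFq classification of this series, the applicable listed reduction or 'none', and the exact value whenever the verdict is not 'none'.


Key step: from the first term \frac{9}{8}: the product of the first k integers (C = 9/8, x = 1/3) is k!.
Term ratio: r(k) = \frac{1}{3} * (k-5) / [(k+2) (k+1)] - rational in k. x = \frac{1}{3}; t_0 = \frac{9}{8}; negate the roots.

Prefactor \frac{9}{8}, argument \frac{1}{3}: 1F1 with upper {-5} over lower {2}. Verdict: terminating. With -5 upstairs the series is a 6-term polynomial sum; evaluated term by term. Hence: \frac{58949}{155520}.


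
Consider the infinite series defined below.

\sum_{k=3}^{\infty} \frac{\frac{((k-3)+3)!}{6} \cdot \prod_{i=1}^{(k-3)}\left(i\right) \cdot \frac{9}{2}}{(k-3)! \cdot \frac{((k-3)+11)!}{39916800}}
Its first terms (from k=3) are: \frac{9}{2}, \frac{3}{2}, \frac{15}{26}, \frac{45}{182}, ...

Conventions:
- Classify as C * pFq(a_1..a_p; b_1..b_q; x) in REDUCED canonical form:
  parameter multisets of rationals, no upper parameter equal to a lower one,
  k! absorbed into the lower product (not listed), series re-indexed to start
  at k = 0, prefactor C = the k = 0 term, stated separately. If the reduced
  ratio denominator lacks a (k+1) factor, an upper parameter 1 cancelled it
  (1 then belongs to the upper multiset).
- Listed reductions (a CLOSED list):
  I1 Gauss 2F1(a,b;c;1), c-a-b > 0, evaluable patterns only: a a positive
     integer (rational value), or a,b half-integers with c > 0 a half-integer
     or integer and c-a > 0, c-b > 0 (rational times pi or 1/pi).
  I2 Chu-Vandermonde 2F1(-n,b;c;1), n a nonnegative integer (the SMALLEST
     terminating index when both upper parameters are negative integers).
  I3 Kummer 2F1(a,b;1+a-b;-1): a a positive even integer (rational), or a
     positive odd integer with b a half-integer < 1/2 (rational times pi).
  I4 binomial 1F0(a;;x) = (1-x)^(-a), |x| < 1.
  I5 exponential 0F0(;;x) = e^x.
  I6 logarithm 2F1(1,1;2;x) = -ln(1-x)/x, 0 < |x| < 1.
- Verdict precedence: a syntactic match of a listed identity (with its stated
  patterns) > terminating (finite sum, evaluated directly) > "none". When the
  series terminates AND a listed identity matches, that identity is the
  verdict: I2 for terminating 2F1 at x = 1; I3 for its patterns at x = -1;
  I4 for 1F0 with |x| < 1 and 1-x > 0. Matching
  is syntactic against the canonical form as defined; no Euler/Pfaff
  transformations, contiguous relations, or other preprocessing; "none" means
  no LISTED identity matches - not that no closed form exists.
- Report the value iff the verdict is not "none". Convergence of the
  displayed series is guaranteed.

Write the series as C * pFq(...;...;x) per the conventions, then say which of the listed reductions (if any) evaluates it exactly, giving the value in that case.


Classification (C = \frac{9}{2}): 2F1 with upper {1, 4}, lower {12}, argument x = 1. Verdict: this is Gauss's theorem (I1) (x = 1: the Gamma ratio telescopes since c-a-b = 7 > 0 and a = 1 in Z>0). Sum: \frac{99}{14}.

Key observation: from the first term \frac{9}{2}: the running product (prefactor 9/2) telescopes to a rising factorial.
Adjacent-term ratio: r(k) = 1 * (k+1) (k+4) / [(k+12) (k+1)] - rational in k. x = 1; t_0 = \frac{9}{2}; negate the roots.


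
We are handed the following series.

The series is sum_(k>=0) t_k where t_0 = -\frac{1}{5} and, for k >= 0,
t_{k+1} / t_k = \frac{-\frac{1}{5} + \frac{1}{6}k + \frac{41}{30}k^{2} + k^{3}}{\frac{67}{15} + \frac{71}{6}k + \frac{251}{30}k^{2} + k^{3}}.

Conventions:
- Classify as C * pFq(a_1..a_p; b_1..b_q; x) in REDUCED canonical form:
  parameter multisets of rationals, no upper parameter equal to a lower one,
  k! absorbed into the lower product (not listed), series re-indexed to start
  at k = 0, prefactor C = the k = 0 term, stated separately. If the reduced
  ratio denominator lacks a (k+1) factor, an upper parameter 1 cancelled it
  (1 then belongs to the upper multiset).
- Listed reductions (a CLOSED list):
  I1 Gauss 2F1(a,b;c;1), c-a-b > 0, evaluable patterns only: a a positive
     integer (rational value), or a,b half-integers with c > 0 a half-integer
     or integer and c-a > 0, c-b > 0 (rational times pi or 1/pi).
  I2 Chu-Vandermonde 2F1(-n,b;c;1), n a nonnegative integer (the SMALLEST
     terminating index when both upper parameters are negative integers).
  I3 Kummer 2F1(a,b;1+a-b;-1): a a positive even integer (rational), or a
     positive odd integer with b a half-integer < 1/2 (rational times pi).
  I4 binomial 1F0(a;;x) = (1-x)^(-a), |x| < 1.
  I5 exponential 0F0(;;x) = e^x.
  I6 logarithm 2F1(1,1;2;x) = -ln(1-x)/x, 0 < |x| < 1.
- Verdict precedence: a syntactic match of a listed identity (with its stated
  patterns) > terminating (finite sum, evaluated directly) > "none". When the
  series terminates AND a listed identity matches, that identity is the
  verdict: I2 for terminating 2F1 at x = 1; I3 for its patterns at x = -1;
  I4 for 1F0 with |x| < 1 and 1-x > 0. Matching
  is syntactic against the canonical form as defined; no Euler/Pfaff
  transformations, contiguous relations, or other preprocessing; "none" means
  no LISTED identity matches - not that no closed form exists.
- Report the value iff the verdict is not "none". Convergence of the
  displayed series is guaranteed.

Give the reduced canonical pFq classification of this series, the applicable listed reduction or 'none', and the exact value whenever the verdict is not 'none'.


With C = -\frac{1}{5}: the canonical form is 2F1(-\frac{3}{10}, 1; \frac{67}{10}; 1). Verdict: this is Gauss (I1, integer-parameter pattern) (x = 1: the Gamma ratio telescopes since c-a-b = 6 > 0 and a = 1 in Z>0). Exact value: -\frac{19}{100}.

The tell: t_0 being -\frac{1}{5}, roots of the ratio polynomials (C = -1/5) are the negated parameters.
Consecutive-term ratio: r(k) = 1 * (k-\frac{3}{10}) (k+1) / [(k+\frac{67}{10}) (k+1)] - rational in k, leading ratio 1; with t_0 = -\frac{1}{5}, classification follows.


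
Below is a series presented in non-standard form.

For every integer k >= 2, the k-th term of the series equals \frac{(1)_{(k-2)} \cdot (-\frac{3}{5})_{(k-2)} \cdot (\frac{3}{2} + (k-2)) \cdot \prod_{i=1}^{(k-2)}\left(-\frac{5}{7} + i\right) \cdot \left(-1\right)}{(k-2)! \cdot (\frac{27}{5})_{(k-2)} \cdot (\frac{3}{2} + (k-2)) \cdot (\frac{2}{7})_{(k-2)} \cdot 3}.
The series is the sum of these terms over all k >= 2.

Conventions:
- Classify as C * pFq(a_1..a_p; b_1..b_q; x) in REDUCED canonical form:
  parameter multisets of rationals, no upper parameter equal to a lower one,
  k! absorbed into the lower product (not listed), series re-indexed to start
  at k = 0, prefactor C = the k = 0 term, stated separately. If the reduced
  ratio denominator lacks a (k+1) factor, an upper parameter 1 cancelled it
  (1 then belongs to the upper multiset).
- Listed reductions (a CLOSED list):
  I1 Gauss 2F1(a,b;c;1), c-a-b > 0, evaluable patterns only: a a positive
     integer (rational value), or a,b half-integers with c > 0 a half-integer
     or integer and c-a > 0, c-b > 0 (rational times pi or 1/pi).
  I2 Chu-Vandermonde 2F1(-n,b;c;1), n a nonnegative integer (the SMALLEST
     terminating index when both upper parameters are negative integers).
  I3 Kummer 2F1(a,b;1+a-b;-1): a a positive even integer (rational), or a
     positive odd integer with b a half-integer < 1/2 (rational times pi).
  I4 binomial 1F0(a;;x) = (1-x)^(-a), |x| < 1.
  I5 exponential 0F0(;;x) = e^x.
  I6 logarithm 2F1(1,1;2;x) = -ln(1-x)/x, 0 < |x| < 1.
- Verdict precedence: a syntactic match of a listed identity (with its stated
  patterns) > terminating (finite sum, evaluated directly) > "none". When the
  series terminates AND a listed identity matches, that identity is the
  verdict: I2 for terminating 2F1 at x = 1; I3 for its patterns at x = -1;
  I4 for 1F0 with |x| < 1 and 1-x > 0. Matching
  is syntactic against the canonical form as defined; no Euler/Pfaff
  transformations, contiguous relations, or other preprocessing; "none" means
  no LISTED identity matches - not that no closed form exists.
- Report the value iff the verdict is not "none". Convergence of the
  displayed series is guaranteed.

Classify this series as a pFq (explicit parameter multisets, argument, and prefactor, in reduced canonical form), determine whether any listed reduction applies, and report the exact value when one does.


This is -\frac{1}{3} * 2F1(-\frac{3}{5}, 1; \frac{27}{5}; 1) in reduced canonical form. Verdict (x = 1): Gauss's theorem (I1) applies (x = 1: the Gamma ratio telescopes since c-a-b = 5 > 0 and a = 1 in Z>0). Hence: -\frac{22}{75}.

Key observation: t_0 being -\frac{1}{3}, the running product (C = -1/3) telescopes to a rising factorial.
Adjacent-term ratio: r(k) = 1 * (k-\frac{3}{5}) (k+1) / [(k+\frac{27}{5}) (k+1)] - poly over poly, x = 1 from leading terms; C = -\frac{1}{3} at k = 0.


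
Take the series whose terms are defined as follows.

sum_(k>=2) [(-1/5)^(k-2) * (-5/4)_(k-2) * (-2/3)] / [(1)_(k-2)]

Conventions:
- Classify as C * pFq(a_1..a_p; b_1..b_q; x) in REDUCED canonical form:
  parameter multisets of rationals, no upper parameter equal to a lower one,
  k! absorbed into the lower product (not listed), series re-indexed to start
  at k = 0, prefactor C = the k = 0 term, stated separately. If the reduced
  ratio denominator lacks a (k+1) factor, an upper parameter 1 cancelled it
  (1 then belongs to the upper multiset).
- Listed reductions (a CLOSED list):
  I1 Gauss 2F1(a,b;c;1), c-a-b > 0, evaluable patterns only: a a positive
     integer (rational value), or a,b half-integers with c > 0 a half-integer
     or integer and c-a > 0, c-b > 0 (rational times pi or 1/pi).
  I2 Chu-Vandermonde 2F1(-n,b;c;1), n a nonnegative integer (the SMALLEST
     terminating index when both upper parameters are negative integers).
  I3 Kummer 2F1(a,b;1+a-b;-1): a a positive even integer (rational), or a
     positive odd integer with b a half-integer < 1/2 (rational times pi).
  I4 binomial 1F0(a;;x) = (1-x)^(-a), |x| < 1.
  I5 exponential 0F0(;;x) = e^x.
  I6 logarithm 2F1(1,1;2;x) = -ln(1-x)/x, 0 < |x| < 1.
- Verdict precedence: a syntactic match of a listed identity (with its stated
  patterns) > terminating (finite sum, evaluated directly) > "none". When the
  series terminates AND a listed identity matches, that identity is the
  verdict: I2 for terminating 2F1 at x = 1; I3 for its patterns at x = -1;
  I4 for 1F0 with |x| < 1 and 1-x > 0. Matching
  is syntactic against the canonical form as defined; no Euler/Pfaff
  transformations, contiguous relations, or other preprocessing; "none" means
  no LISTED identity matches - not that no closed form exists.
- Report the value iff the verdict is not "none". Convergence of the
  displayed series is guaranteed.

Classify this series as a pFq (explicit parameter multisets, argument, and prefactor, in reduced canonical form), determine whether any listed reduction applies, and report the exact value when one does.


The series (x = -1/5) is 1F0: upper {-5/4}, lower {-}, prefactor -2/3. Verdict: the I4 binomial reduction matches (the 1F0 binomial series: exponent 5/4, x = -1/5). Sum: (-2/3) * (6/5)^(5/4).

Key observation: with t_0 = -2/3, (1)_k (prefactor -2/3) is k! itself.
Term ratio: r(k) = (-1/5) * (k-5/4) / [(k+1)] ; factor over Q: parameters, x = (-1/5), and C = -2/3.


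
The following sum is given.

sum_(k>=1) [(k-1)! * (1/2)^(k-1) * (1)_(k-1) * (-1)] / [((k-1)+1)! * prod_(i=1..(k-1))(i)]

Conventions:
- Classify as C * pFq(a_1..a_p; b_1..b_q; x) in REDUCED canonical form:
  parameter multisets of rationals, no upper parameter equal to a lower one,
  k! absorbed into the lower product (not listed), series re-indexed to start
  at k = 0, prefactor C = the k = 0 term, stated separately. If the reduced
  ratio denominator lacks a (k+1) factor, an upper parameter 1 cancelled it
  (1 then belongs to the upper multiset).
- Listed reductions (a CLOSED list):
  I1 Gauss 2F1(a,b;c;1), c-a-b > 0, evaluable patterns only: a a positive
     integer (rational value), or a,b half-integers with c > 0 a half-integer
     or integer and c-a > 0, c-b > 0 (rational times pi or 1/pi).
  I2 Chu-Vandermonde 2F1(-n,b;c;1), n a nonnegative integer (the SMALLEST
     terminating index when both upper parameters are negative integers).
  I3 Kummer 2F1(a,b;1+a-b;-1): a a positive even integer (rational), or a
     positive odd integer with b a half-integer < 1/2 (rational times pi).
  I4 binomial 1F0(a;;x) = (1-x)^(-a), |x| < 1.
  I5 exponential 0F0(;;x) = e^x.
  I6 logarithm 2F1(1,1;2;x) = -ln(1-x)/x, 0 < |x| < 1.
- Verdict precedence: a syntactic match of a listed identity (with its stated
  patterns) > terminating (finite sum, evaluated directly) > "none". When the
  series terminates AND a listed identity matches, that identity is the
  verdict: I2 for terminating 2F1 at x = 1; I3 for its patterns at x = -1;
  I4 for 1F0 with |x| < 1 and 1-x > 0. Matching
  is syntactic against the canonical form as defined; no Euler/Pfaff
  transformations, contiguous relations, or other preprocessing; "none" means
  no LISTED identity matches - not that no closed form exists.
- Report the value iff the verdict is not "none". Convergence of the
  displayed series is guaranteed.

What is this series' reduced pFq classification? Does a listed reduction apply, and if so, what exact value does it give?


First insight: with t_0 = -1, the product of the first k integers (C = -1) is k!.
Adjacent-term ratio: r(k) = (1/2) * (k+1) (k+1) / [(k+2) (k+1)] - poly over poly, x = (1/2) from leading terms; C = -1 at k = 0.

This is -1 * 2F1(1, 1; 2; 1/2) in reduced canonical form. Verdict (x = 1/2): logarithm (I6) applies (the logarithm: parameters (1,1;2), x = 1/2). Hence: 2 * ln(1/2).


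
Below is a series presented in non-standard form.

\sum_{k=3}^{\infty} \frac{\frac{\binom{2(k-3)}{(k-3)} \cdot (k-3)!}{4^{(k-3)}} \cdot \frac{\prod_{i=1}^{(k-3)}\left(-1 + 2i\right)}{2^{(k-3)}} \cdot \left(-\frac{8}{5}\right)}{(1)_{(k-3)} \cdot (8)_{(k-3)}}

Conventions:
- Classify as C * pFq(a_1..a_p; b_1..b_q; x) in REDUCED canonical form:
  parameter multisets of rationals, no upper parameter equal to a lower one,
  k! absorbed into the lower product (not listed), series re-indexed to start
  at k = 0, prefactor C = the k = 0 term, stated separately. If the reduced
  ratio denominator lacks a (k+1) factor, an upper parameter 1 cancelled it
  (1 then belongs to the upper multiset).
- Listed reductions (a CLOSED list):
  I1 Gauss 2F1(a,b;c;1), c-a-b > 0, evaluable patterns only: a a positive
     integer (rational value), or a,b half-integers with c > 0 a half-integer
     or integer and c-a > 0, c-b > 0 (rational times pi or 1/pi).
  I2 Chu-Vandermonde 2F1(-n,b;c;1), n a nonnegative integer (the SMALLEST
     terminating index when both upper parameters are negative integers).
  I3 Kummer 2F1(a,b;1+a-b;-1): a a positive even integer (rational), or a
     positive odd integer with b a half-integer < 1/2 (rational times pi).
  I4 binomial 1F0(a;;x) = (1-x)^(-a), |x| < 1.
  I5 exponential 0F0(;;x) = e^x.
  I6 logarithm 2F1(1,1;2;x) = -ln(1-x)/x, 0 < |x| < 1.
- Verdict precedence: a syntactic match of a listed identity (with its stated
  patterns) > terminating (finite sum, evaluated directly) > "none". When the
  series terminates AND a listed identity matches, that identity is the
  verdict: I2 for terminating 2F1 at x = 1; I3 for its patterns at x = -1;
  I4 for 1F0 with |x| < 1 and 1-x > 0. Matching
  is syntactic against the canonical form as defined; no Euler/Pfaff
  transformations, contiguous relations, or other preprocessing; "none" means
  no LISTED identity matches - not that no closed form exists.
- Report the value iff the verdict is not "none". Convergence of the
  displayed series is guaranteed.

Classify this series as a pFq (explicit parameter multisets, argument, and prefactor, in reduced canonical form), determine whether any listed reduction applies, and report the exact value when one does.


Prefactor -\frac{8}{5}, argument 1: 2F1 with upper {\frac{1}{2}, \frac{1}{2}} over lower {8}. Verdict: this is the half-integer Gauss pattern (I1) (x = 1; upper {\frac{1}{2}, \frac{1}{2}} half-integers, c = 8 in the evaluable pattern). Exact value: \left(-\frac{33554432}{6441435}\right) / \pi.

The tell: with t_0 = -\frac{8}{5}, (1)_k (C = -8/5, x = 1) is k! itself.
Adjacent-term ratio: r(k) = 1 * (k+\frac{1}{2}) (k+\frac{1}{2}) / [(k+8) (k+1)] ; factor over Q: parameters, x = 1, and C = -\frac{8}{5}.


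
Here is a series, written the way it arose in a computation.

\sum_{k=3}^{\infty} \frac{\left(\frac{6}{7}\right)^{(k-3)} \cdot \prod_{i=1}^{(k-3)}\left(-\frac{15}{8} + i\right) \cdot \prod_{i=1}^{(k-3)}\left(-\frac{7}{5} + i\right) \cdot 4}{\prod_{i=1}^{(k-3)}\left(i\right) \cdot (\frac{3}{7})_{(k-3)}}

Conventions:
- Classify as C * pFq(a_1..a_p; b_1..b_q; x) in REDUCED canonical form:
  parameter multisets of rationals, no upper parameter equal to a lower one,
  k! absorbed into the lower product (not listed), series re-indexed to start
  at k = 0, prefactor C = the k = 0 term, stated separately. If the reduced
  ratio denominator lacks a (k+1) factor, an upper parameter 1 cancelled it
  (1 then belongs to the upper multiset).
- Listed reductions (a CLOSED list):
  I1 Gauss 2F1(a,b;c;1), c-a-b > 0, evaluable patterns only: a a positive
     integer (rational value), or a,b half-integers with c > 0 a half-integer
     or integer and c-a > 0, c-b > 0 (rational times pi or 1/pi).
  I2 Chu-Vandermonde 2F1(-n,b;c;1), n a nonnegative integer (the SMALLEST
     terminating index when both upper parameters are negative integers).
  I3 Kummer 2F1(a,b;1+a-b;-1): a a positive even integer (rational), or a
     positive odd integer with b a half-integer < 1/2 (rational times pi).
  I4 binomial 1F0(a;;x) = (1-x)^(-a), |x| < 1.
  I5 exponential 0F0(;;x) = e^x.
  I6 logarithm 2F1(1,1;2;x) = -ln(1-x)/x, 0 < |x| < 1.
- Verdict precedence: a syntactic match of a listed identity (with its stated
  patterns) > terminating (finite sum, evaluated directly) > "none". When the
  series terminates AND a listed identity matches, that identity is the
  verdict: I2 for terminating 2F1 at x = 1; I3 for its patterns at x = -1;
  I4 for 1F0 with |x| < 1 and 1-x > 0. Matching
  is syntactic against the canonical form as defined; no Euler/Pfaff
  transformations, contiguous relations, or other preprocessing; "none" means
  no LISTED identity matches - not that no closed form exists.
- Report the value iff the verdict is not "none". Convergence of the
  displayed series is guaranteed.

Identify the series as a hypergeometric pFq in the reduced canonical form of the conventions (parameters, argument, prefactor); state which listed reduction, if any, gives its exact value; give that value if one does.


At argument \frac{6}{7}: a 2F1 with upper {-\frac{7}{8}, -\frac{2}{5}}, lower {\frac{3}{7}}, scaled by C = 4. Verdict: none - this 2F1 at x = \frac{6}{7} matches no listed pattern, and upper {-\frac{7}{8}, -\frac{2}{5}} holds no stopper.

Structural cue: t_0 being 4, the running product (C = 4) telescopes to a rising factorial.
Consecutive-term ratio: r(k) = \frac{6}{7} * (k-\frac{7}{8}) (k-\frac{2}{5}) / [(k+\frac{3}{7}) (k+1)] - rational; roots negated = parameters, x = \frac{6}{7}, C = 4.
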